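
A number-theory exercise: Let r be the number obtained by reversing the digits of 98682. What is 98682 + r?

Reverse of 98682 is 28689.
98682 + 28689 = 127371

127371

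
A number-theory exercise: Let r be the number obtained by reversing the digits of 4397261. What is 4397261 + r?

Reverse of 4397261 is 1627934.
4397261 + 1627934 = 6025195

6025195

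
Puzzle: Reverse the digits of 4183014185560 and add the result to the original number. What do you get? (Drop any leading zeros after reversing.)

4838828289374

Reverse of 4183014185560 is 655814103814.
4183014185560 + 655814103814 = 4838828289374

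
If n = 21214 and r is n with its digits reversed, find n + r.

62426

Reverse of 21214 is 41212.
21214 + 41212 = 62426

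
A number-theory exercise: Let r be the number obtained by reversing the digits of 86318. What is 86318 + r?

Reverse of 86318 is 81368.
86318 + 81368 = 167686

167686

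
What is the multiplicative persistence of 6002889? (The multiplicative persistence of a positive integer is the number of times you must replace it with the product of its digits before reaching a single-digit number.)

1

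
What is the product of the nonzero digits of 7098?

504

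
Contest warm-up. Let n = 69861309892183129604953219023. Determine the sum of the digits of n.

6+9+8+6+1+3+0+9+8+9+2+1+8+3+1+2+9+6+0+4+9+5+3+2+1+9+0+2+3 = 129

129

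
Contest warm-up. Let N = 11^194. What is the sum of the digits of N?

11^194 = 10719657774158599348946045120400123623097552045963293660942250682329102109201936262712162136067165939042393575630983660709078529256348448074893222103184740681933828954049325333049039568847002245294578041
Sum of its 203 digits: 859.

859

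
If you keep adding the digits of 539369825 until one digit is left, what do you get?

5+3+9+3+6+9+8+2+5 = 50
5+0 = 5

5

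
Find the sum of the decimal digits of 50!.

50! = 30414093201713378043612608166064768844377641568960512000000000000
Sum of its 65 digits: 216.

216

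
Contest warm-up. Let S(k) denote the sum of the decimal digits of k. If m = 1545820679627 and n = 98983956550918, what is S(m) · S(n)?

5270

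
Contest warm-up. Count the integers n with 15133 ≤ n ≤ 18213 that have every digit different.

1014

The integers in [15133, 18213] that have every digit different: 15203, 15204, 15206, 15207, 15208, 15209, …, 18207, 18209.
1014 qualify.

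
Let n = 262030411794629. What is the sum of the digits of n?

56

2+6+2+0+3+0+4+1+1+7+9+4+6+2+9 = 56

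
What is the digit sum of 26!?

81

26! = 403291461126605635584000000
Sum of its 27 digits: 81.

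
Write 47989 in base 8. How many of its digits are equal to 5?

47989 in base 8 is 135565.
The digit 5 appears 3 times.

3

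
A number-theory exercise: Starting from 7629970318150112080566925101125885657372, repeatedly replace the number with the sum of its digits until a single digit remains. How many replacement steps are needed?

3

7629970318150112080566925101125885657372 → 164 → 11 → 2 (3 steps)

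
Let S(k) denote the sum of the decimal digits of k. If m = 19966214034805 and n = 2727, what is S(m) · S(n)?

S(19966214034805) = 1+9+9+6+6+2+1+4+0+3+4+8+0+5 = 58.
S(2727) = 2+7+2+7 = 18.
58 · 18 = 1044.

1044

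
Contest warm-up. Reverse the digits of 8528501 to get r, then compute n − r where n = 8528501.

7470243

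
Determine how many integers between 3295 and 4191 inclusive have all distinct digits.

446

The integers in [3295, 4191] that have all distinct digits: 3295, 3296, 3297, 3298, 3401, 3402, …, 4189, 4190.
446 qualify.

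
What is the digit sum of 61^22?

160

61^22 = 1893461025894826042494075073080422272921
Sum of its 40 digits: 160.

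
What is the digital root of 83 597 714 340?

8+3+5+9+7+7+1+4+3+4+0 = 51
5+1 = 6

6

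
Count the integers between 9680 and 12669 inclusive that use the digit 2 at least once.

The integers in [9680, 12669] that use the digit 2 at least once: 9682, 9692, 9702, 9712, 9720, 9721, …, 12668, 12669.
1271 qualify.

1271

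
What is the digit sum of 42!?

42! = 1405006117752879898543142606244511569936384000000000
Sum of its 52 digits: 189.

189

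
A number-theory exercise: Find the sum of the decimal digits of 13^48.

208

13^48 = 294632676319010105335586872991323185304149065116720321
Sum of its 54 digits: 208.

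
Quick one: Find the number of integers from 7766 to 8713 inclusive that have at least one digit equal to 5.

The integers in [7766, 8713] that have at least one digit equal to 5: 7775, 7785, 7795, 7805, 7815, 7825, …, 8695, 8705.
256 qualify.

256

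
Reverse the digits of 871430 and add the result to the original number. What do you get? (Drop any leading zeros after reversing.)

Reverse of 871430 is 34178.
871430 + 34178 = 905608

905608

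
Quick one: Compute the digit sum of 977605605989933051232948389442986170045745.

206

9+7+7+6+0+5+6+0+5+9+8+9+9+3+3+0+5+1+2+3+2+9+4+8+3+8+9+4+4+2+9+8+6+1+7+0+0+4+5+7+4+5 = 206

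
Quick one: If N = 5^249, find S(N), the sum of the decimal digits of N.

5^249 = 1105429575052088912049453038438451145102848046647844017283034044181579750804790663420352960444452892999750053625107156940415372665194489176787584483463433571159839630126953125
Sum of its 175 digits: 755.

755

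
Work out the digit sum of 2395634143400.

2+3+9+5+6+3+4+1+4+3+4+0+0 = 44

44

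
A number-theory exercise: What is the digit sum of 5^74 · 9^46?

5^74 · 9^46 = 415849089634059054674923911981045120898778593807274006101393215573125416995026171207427978515625
Sum of its 96 digits: 423.

423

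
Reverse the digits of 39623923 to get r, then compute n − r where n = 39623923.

6691230

Reverse of 39623923 is 32932693.
39623923 − 32932693 = 6691230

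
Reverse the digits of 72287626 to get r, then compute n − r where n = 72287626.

9609399

Reverse of 72287626 is 62678227.
72287626 − 62678227 = 9609399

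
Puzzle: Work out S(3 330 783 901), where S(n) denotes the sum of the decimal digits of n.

3+3+3+0+7+8+3+9+0+1 = 37

37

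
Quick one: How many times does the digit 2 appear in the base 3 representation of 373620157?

6

373620157 in base 3 is 222001000212111121.
The digit 2 appears 6 times.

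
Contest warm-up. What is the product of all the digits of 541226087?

0

5×4×1×2×2×6×0×8×7 = 0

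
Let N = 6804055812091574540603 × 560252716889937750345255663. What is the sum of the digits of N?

6804055812091574540603 × 560252716889937750345255663 = 3811990754595076399725620468862197447979809184789
Sum of its 49 digits: 267.

267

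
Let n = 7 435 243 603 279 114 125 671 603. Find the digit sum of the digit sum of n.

First digit sum: 92.
9+2 = 11.

11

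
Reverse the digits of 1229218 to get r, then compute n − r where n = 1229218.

-6900003

Reverse of 1229218 is 8129221.
1229218 − 8129221 = -6900003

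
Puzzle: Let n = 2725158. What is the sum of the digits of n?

30

2+7+2+5+1+5+8 = 30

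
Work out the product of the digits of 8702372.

0

8×7×0×2×3×7×2 = 0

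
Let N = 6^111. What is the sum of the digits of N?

6^111 = 237022073235798140523131680268796863968652076808504395016684686594984571128407503405056
Sum of its 87 digits: 387.

387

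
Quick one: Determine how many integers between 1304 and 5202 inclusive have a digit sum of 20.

238

The integers in [1304, 5202] that have a digit sum of 20: 1379, 1388, 1397, 1469, 1478, 1487, …, 5186, 5195.
238 qualify.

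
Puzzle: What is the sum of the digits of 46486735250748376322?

92

4+6+4+8+6+7+3+5+2+5+0+7+4+8+3+7+6+3+2+2 = 92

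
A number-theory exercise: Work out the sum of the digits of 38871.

27

3+8+8+7+1 = 27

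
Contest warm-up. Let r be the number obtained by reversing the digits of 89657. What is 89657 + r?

165355

Reverse of 89657 is 75698.
89657 + 75698 = 165355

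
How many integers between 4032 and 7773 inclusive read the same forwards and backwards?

The integers in [4032, 7773] that read the same forwards and backwards: 4114, 4224, 4334, 4444, 4554, 4664, …, 7557, 7667.
36 qualify.

36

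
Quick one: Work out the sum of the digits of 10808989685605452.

1+0+8+0+8+9+8+9+6+8+5+6+0+5+4+5+2 = 84

84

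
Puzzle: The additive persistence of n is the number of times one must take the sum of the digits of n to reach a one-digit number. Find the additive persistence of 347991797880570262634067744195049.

3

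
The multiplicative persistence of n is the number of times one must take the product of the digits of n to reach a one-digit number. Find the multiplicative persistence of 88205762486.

1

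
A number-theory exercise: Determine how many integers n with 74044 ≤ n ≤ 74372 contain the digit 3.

The integers in [74044, 74372] that contain the digit 3: 74053, 74063, 74073, 74083, 74093, 74103, …, 74371, 74372.
116 qualify.

116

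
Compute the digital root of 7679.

2

7+6+7+9 = 29
2+9 = 11
1+1 = 2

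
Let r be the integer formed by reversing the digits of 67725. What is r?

52776

Reversing 67725 gives 52776.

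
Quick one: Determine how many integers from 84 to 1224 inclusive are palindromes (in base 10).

The integers in [84, 1224] that are palindromes (in base 10): 88, 99, 101, 111, 121, 131, …, 1111, 1221.
95 qualify.

95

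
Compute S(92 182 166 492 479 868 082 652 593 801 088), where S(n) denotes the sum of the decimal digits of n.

9+2+1+8+2+1+6+6+4+9+2+4+7+9+8+6+8+0+8+2+6+5+2+5+9+3+8+0+1+0+8+8 = 157

157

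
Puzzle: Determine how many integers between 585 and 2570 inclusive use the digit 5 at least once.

528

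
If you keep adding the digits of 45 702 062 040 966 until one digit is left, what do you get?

6

4+5+7+0+2+0+6+2+0+4+0+9+6+6 = 51
5+1 = 6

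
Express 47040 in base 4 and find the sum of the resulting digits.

47040 in base 4 is 23133000.
Digit sum: 2+3+1+3+3+0+0+0 = 12.

12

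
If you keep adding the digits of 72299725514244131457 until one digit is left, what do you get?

7+2+2+9+9+7+2+5+5+1+4+2+4+4+1+3+1+4+5+7 = 84
8+4 = 12
1+2 = 3
(Equivalently, 72299725514244131457 mod 9 = 3.)

3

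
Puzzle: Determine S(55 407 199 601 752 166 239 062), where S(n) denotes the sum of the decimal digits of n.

5+5+4+0+7+1+9+9+6+0+1+7+5+2+1+6+6+2+3+9+0+6+2 = 96

96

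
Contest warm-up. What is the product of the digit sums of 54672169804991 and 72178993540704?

S(54672169804991) = 5+4+6+7+2+1+6+9+8+0+4+9+9+1 = 71.
S(72178993540704) = 7+2+1+7+8+9+9+3+5+4+0+7+0+4 = 66.
71 · 66 = 4686.

4686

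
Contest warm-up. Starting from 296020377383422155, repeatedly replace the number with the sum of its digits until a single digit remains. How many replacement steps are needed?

3

296020377383422155 → 69 → 15 → 6 (3 steps)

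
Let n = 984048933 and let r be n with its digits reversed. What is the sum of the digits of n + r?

Reversal of 984048933 is 339840489; 984048933 + 339840489 = 1323889422.
Digit sum of 1323889422: 1+3+2+3+8+8+9+4+2+2 = 42.

42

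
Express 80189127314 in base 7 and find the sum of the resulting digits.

38

80189127314 in base 7 is 5536106223122.
Digit sum: 5+5+3+6+1+0+6+2+2+3+1+2+2 = 38.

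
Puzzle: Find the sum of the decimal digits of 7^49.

7^49 = 256923577521058878088611477224235621321607
Sum of its 42 digits: 178.

178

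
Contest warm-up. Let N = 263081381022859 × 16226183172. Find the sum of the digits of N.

263081381022859 × 16226183172 = 4268806677619634853128748
Sum of its 25 digits: 129.

129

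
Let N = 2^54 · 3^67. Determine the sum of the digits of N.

216

2^54 · 3^67 = 1670105214746365720767950925355391541471879364608
Sum of its 49 digits: 216.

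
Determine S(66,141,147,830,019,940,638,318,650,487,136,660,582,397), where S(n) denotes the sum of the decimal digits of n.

6+6+1+4+1+1+4+7+8+3+0+0+1+9+9+4+0+6+3+8+3+1+8+6+5+0+4+8+7+1+3+6+6+6+0+5+8+2+3+9+7 = 179

179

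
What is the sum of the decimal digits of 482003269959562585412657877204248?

155

4+8+2+0+0+3+2+6+9+9+5+9+5+6+2+5+8+5+4+1+2+6+5+7+8+7+7+2+0+4+2+4+8 = 155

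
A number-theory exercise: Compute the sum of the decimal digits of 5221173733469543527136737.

5+2+2+1+1+7+3+7+3+3+4+6+9+5+4+3+5+2+7+1+3+6+7+3+7 = 106

106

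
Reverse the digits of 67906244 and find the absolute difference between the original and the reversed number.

23645268

Reverse of 67906244 is 44260976.
|67906244 − 44260976| = 23645268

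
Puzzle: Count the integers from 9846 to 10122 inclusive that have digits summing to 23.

The integers in [9846, 10122] that have digits summing to 23: 9851, 9860, 9905, 9914, 9923, 9932, 9941, 9950.
8 qualify.

8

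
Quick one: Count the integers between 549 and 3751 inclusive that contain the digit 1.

The integers in [549, 3751] that contain the digit 1: 551, 561, 571, 581, 591, 601, …, 3741, 3751.
1581 qualify.

1581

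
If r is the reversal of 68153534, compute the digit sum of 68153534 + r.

Reversal of 68153534 is 43535186; 68153534 + 43535186 = 111688720.
Digit sum of 111688720: 1+1+1+6+8+8+7+2+0 = 34.

34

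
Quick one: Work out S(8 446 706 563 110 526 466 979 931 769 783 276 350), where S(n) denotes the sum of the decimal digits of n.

8+4+4+6+7+0+6+5+6+3+1+1+0+5+2+6+4+6+6+9+7+9+9+3+1+7+6+9+7+8+3+2+7+6+3+5+0 = 181

181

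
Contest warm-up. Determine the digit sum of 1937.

1+9+3+7 = 20

20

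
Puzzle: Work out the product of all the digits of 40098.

0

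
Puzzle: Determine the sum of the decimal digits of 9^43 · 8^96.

9^43 · 8^96 = 53587889987013461221023365635510321217116905003137756698075183186872849045030312486531664185894018201964122843661621788068020224
Sum of its 128 digits: 522.

522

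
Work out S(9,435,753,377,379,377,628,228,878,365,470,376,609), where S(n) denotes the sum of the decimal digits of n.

9+4+3+5+7+5+3+3+7+7+3+7+9+3+7+7+6+2+8+2+2+8+8+7+8+3+6+5+4+7+0+3+7+6+6+0+9 = 196

196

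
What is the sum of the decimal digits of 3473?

17

3+4+7+3 = 17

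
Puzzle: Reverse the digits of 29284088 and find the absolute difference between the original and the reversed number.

58764204

Reverse of 29284088 is 88048292.
|29284088 − 88048292| = 58764204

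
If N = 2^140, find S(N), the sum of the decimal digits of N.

202

2^140 = 1393796574908163946345982392040522594123776
Sum of its 43 digits: 202.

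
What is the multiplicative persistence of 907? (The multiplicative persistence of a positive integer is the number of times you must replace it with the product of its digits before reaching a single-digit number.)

1

907 → 0 (1 step)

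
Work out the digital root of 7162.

7+1+6+2 = 16
1+6 = 7

7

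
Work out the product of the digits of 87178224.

50176

8×7×1×7×8×2×2×4 = 50176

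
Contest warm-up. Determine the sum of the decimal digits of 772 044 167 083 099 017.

7+7+2+0+4+4+1+6+7+0+8+3+0+9+9+0+1+7 = 75

75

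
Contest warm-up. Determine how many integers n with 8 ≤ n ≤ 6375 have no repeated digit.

The integers in [8, 6375] that have no repeated digit: 8, 9, 10, 12, 13, 14, …, 6374, 6375.
3459 qualify.

3459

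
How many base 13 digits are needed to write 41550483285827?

13

41550483285827 in base 13 is 1A25269903219, which has 13 digits.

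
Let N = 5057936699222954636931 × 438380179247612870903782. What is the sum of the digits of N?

210

5057936699222954636931 × 438380179247612870903782 = 2217299196828438241590886504076413289644773042
Sum of its 46 digits: 210.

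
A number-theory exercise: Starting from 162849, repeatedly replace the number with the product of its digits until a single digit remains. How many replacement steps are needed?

162849 → 3456 → 360 → 0 (3 steps)

3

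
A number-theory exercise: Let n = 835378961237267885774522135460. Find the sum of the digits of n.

144

8+3+5+3+7+8+9+6+1+2+3+7+2+6+7+8+8+5+7+7+4+5+2+2+1+3+5+4+6+0 = 144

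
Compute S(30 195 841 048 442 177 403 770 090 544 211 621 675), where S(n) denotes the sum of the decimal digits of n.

142

3+0+1+9+5+8+4+1+0+4+8+4+4+2+1+7+7+4+0+3+7+7+0+0+9+0+5+4+4+2+1+1+6+2+1+6+7+5 = 142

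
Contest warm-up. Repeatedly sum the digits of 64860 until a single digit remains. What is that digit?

6

6+4+8+6+0 = 24
2+4 = 6
(Equivalently, 64860 mod 9 = 6.)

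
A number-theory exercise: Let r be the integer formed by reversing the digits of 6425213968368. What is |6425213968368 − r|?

Reverse of 6425213968368 is 8638693125246.
|6425213968368 − 8638693125246| = 2213479156878

2213479156878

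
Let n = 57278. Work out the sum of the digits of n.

5+7+2+7+8 = 29

29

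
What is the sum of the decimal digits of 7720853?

7+7+2+0+8+5+3 = 32

32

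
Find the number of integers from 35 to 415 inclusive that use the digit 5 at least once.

75

The integers in [35, 415] that use the digit 5 at least once: 35, 45, 50, 51, 52, 53, …, 405, 415.
75 qualify.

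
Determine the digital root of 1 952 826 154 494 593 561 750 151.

1+9+5+2+8+2+6+1+5+4+4+9+4+5+9+3+5+6+1+7+5+0+1+5+1 = 108
1+0+8 = 9

9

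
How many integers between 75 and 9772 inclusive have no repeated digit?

The integers in [75, 9772] that have no repeated digit: 75, 76, 78, 79, 80, 81, …, 9765, 9768.
5143 qualify.

5143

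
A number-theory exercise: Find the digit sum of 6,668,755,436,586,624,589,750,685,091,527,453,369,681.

6+6+6+8+7+5+5+4+3+6+5+8+6+6+2+4+5+8+9+7+5+0+6+8+5+0+9+1+5+2+7+4+5+3+3+6+9+6+8+1 = 209

209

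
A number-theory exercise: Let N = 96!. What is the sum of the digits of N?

648

96! = 991677934870949689209571401541893801158183648651267795444376054838492222809091499987689476037000748982075094738965754305639874560000000000000000000000
Sum of its 150 digits: 648.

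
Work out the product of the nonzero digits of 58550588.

320000

5×8×5×5×5×8×8 = 320000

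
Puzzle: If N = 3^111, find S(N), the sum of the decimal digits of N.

3^111 = 91297581665113611259115979754590511595360241199911147
Sum of its 53 digits: 234.

234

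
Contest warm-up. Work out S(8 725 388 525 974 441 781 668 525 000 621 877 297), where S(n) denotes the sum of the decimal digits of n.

179

8+7+2+5+3+8+8+5+2+5+9+7+4+4+4+1+7+8+1+6+6+8+5+2+5+0+0+0+6+2+1+8+7+7+2+9+7 = 179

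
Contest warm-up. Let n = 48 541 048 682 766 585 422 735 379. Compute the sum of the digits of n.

4+8+5+4+1+0+4+8+6+8+2+7+6+6+5+8+5+4+2+2+7+3+5+3+7+9 = 129

129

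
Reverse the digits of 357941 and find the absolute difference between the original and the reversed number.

Reverse of 357941 is 149753.
|357941 − 149753| = 208188

208188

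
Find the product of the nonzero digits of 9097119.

9×9×7×1×1×9 = 5103

5103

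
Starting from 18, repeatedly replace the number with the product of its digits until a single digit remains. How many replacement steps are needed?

1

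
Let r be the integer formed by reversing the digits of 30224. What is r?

42203

Reversing 30224 gives 42203.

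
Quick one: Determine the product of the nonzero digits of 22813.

2×2×8×1×3 = 96

96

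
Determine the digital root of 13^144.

The digital root of n equals n mod 9 (or 9 when 9 | n), so we need 13^144 mod 9.
13^144 ≡ 1 (mod 9), so the digital root is 1.

1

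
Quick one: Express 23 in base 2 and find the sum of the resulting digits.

23 in base 2 is 10111.
Digit sum: 1+0+1+1+1 = 4.

4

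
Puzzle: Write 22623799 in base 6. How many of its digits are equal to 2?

3

22623799 in base 6 is 2124523451.
The digit 2 appears 3 times.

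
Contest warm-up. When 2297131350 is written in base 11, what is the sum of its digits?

60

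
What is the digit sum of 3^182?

360

3^182 = 685596132412797531053607549485540055753823212621556770516014091704614236087297342176409
Sum of its 87 digits: 360.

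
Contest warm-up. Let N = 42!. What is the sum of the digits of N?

189

42! = 1405006117752879898543142606244511569936384000000000
Sum of its 52 digits: 189.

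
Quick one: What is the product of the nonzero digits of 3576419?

22680

3×5×7×6×4×1×9 = 22680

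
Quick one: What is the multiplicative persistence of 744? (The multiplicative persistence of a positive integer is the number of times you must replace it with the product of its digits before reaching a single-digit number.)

744 → 112 → 2 (2 steps)

2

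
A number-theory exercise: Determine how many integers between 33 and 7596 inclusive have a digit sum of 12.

390

The integers in [33, 7596] that have a digit sum of 12: 39, 48, 57, 66, 75, 84, …, 7410, 7500.
390 qualify.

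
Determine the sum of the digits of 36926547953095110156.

87

3+6+9+2+6+5+4+7+9+5+3+0+9+5+1+1+0+1+5+6 = 87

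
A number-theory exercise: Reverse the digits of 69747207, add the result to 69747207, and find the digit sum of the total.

Reversal of 69747207 is 70274796; 69747207 + 70274796 = 140022003.
Digit sum of 140022003: 1+4+0+0+2+2+0+0+3 = 12.

12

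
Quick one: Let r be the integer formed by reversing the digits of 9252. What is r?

Reversing 9252 gives 2529.

2529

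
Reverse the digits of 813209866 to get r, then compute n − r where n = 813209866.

144307548

Reverse of 813209866 is 668902318.
813209866 − 668902318 = 144307548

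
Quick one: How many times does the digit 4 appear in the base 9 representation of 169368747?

1

169368747 in base 9 is 383624216.
The digit 4 appears 1 time.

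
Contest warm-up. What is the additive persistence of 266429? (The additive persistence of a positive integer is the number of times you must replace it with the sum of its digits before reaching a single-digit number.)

266429 → 29 → 11 → 2 (3 steps)

3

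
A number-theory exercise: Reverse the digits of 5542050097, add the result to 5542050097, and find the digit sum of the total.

38

Reversal of 5542050097 is 7900502455; 5542050097 + 7900502455 = 13442552552.
Digit sum of 13442552552: 1+3+4+4+2+5+5+2+5+5+2 = 38.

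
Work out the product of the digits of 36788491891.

3×6×7×8×8×4×9×1×8×9×1 = 20901888

20901888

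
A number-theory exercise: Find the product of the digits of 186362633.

93312

1×8×6×3×6×2×6×3×3 = 93312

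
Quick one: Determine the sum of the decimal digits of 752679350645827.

7+5+2+6+7+9+3+5+0+6+4+5+8+2+7 = 76

76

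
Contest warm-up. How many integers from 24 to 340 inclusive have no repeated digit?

238

The integers in [24, 340] that have no repeated digit: 24, 25, 26, 27, 28, 29, …, 329, 340.
238 qualify.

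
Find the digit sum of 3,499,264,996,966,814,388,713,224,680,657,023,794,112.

3+4+9+9+2+6+4+9+9+6+9+6+6+8+1+4+3+8+8+7+1+3+2+2+4+6+8+0+6+5+7+0+2+3+7+9+4+1+1+2 = 194

194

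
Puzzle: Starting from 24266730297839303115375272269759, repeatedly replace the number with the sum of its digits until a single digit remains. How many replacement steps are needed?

24266730297839303115375272269759 → 145 → 10 → 1 (3 steps)

3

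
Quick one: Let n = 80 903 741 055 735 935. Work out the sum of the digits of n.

74

8+0+9+0+3+7+4+1+0+5+5+7+3+5+9+3+5 = 74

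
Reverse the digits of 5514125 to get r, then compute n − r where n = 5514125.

299970

Reverse of 5514125 is 5214155.
5514125 − 5214155 = 299970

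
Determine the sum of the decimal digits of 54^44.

54^44 = 16800624767756097671510862680933979548714088826208332700596506880520126201856
Sum of its 77 digits: 342.

342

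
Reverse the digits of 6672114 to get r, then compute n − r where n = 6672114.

2559348

Reverse of 6672114 is 4112766.
6672114 − 4112766 = 2559348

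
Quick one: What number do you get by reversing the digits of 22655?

55622

Reversing 22655 gives 55622.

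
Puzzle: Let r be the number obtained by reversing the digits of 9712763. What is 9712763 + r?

Reverse of 9712763 is 3672179.
9712763 + 3672179 = 13384942

13384942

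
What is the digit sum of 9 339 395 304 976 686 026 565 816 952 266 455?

9+3+3+9+3+9+5+3+0+4+9+7+6+6+8+6+0+2+6+5+6+5+8+1+6+9+5+2+2+6+6+4+5+5 = 173

173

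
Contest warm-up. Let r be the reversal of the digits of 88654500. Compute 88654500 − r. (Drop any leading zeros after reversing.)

Reverse of 88654500 is 545688.
88654500 − 545688 = 88108812

88108812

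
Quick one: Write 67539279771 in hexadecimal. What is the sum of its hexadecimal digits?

96

67539279771 in base 16 is FB9A79F9B.
Digit sum: 15+11+9+10+7+9+15+9+11 = 96.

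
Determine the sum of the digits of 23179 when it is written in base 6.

19

23179 in base 6 is 255151.
Digit sum: 2+5+5+1+5+1 = 19.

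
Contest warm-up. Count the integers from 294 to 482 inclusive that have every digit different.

136

The integers in [294, 482] that have every digit different: 294, 295, 296, 297, 298, 301, …, 481, 482.
136 qualify.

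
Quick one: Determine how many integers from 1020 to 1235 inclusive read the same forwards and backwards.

The integers in [1020, 1235] that read the same forwards and backwards: 1111, 1221.
2 qualify.

2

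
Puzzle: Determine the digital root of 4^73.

4

The digital root of n equals n mod 9 (or 9 when 9 | n), so we need 4^73 mod 9.
4^73 ≡ 4 (mod 9), so the digital root is 4.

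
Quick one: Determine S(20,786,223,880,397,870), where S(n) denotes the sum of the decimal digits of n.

2+0+7+8+6+2+2+3+8+8+0+3+9+7+8+7+0 = 80

80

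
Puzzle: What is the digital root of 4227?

6

4+2+2+7 = 15
1+5 = 6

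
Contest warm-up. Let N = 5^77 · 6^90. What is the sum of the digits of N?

5^77 · 6^90 = 7149947754977454019290232815187335036961955020800000000000000000000000000000000000000000000000000000000000000000000000000000
Sum of its 124 digits: 216.

216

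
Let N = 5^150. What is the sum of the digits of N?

451

5^150 = 700649232162408535461864791644958065640130970938257885878534141944895541342930300743319094181060791015625
Sum of its 105 digits: 451.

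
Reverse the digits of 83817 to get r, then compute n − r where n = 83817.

Reverse of 83817 is 71838.
83817 − 71838 = 11979

11979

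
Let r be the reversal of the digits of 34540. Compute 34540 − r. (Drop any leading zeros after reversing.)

Reverse of 34540 is 4543.
34540 − 4543 = 29997

29997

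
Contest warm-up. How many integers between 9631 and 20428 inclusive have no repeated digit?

3260

The integers in [9631, 20428] that have no repeated digit: 9631, 9632, 9634, 9635, 9637, 9638, …, 20418, 20419.
3260 qualify.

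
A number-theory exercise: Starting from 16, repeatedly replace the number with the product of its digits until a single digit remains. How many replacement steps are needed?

1

16 → 6 (1 step)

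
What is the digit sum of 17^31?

170

17^31 = 139288917338851014461418017489467720433
Sum of its 39 digits: 170.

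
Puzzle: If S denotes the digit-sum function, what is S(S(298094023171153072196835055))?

First digit sum: 106.
1+0+6 = 7.

7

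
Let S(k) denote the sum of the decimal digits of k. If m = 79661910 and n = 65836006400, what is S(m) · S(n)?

1482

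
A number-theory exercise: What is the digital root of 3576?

3+5+7+6 = 21
2+1 = 3

3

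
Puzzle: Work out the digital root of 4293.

9

4+2+9+3 = 18
1+8 = 9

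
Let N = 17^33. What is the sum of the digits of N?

17^33 = 40254497110927943179349807054456171205137
Sum of its 41 digits: 170.

170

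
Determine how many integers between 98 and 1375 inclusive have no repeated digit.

800

The integers in [98, 1375] that have no repeated digit: 98, 102, 103, 104, 105, 106, …, 1374, 1375.
800 qualify.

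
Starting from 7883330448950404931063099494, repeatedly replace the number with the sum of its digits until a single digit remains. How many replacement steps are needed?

7883330448950404931063099494 → 127 → 10 → 1 (3 steps)

3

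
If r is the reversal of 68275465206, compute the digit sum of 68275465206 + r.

48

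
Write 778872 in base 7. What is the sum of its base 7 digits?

24

778872 in base 7 is 6422523.
Digit sum: 6+4+2+2+5+2+3 = 24.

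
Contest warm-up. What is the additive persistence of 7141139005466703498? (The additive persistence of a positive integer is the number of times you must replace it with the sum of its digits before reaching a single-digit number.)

3

7141139005466703498 → 78 → 15 → 6 (3 steps)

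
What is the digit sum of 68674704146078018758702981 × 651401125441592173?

202

68674704146078018758702981 × 651401125441592173 = 44734779570123597591188927095444037041367713
Sum of its 44 digits: 202.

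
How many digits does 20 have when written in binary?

20 in base 2 is 10100, which has 5 digits.

5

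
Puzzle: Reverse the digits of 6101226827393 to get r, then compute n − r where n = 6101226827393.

Reverse of 6101226827393 is 3937286221016.
6101226827393 − 3937286221016 = 2163940606377

2163940606377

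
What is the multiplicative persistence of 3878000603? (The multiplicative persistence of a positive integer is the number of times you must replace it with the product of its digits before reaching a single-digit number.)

1

3878000603 → 0 (1 step)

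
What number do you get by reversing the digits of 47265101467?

76410156274

Reversing 47265101467 gives 76410156274.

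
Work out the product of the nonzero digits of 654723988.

2903040

6×5×4×7×2×3×9×8×8 = 2903040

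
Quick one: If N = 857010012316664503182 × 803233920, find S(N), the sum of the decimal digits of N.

117

857010012316664503182 × 803233920 = 688379511672362710215730333440
Sum of its 30 digits: 117.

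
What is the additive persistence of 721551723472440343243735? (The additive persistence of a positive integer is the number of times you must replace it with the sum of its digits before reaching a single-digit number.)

3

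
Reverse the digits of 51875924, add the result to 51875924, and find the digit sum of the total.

Reversal of 51875924 is 42957815; 51875924 + 42957815 = 94833739.
Digit sum of 94833739: 9+4+8+3+3+7+3+9 = 46.

46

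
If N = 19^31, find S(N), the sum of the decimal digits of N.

19^31 = 4378865740046709085864680868712732574619
Sum of its 40 digits: 199.

199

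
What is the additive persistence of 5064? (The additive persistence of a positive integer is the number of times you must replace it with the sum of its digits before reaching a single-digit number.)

2

5064 → 15 → 6 (2 steps)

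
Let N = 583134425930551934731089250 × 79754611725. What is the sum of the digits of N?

583134425930551934731089250 × 79754611725 = 46507659723571941369425565420071456250
Sum of its 38 digits: 162.

162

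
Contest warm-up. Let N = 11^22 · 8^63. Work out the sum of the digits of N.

11^22 · 8^63 = 63871667430172365995331164831939589838040827694320867324157657061318614111485952
Sum of its 80 digits: 362.

362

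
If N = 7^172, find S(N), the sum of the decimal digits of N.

628

7^172 = 22743792394229783703324968302948048914802297906725751125690494748022168763393663766122202934319824761844480012849410006555553109314693743185383201
Sum of its 146 digits: 628.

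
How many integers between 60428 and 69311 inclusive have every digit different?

The integers in [60428, 69311] that have every digit different: 60428, 60429, 60431, 60432, 60435, 60437, …, 69308, 69310.
2685 qualify.

2685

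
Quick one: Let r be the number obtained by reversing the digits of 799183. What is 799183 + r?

Reverse of 799183 is 381997.
799183 + 381997 = 1181180

1181180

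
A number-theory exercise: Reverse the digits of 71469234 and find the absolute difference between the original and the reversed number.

28172817

Reverse of 71469234 is 43296417.
|71469234 − 43296417| = 28172817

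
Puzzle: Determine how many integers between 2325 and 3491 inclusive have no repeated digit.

597

The integers in [2325, 3491] that have no repeated digit: 2340, 2341, 2345, 2346, 2347, 2348, …, 3490, 3491.
597 qualify.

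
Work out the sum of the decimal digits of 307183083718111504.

3+0+7+1+8+3+0+8+3+7+1+8+1+1+1+5+0+4 = 61

61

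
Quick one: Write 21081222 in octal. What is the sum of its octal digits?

22

21081222 in base 8 is 120326206.
Digit sum: 1+2+0+3+2+6+2+0+6 = 22.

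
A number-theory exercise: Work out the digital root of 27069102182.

2+7+0+6+9+1+0+2+1+8+2 = 38
3+8 = 11
1+1 = 2

2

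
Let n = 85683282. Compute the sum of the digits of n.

42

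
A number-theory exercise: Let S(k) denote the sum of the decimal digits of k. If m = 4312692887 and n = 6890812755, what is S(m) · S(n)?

2550

S(4312692887) = 4+3+1+2+6+9+2+8+8+7 = 50.
S(6890812755) = 6+8+9+0+8+1+2+7+5+5 = 51.
50 · 51 = 2550.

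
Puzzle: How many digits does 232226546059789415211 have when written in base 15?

18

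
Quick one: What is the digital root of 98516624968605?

3

9+8+5+1+6+6+2+4+9+6+8+6+0+5 = 75
7+5 = 12
1+2 = 3
(Equivalently, 98516624968605 mod 9 = 3.)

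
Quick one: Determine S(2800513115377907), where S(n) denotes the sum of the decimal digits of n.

59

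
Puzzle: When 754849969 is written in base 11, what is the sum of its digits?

754849969 in base 11 is 358102A55.
Digit sum: 3+5+8+1+0+2+10+5+5 = 39.

39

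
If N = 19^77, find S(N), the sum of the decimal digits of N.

19^77 = 291089991465885207157110469823613808301508452017686087349124177032138857687247167996791522348031139
Sum of its 99 digits: 442.

442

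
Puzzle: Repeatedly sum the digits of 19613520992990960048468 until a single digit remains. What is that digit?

2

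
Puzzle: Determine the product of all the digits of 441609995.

4×4×1×6×0×9×9×9×5 = 0

0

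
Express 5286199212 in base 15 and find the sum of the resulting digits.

5286199212 in base 15 is 20E13B3AC.
Digit sum: 2+0+14+1+3+11+3+10+12 = 56.

56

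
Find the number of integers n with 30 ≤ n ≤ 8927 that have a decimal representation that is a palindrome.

The integers in [30, 8927] that have a decimal representation that is a palindrome: 33, 44, 55, 66, 77, 88, …, 8778, 8888.
176 qualify.

176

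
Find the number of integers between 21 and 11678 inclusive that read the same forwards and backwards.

The integers in [21, 11678] that read the same forwards and backwards: 22, 33, 44, 55, 66, 77, …, 11511, 11611.
205 qualify.

205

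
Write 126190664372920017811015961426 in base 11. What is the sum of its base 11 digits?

156

126190664372920017811015961426 in base 11 is 9697645582A536A155AA74530182.
Digit sum: 9+6+9+7+6+4+5+5+8+2+10+5+3+6+10+1+5+5+10+10+7+4+5+3+0+1+8+2 = 156.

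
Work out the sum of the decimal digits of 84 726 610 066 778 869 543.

103

8+4+7+2+6+6+1+0+0+6+6+7+7+8+8+6+9+5+4+3 = 103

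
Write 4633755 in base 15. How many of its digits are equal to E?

4633755 in base 15 is 617E70.
The digit E appears 1 time.

1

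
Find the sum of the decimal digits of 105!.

648

105! = 1081396758240290900504101305800329649720646107774902579144176636573226531909905153326984536526808240339776398934872029657993872907813436816097280000000000000000000000000
Sum of its 169 digits: 648.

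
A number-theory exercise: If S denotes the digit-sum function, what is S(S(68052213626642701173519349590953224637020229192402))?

First digit sum: 191.
1+9+1 = 11.

11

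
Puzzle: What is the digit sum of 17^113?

647

17^113 = 10983180368347721376504386678048226190020688880888003889655510996581868816930139718155532922207845524284376730618271605950983326957831601937
Sum of its 140 digits: 647.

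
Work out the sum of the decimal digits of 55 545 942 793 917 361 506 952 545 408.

138

5+5+5+4+5+9+4+2+7+9+3+9+1+7+3+6+1+5+0+6+9+5+2+5+4+5+4+0+8 = 138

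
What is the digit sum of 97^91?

97^91 = 6255007261813639203441152181169423367832654394129406098015524238387423880477118065660498880623987717780875924876315441776443713379474425004431418392994235148382456012456696663211553
Sum of its 181 digits: 790.

790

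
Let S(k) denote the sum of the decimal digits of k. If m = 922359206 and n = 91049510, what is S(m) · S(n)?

1102

S(922359206) = 9+2+2+3+5+9+2+0+6 = 38.
S(91049510) = 9+1+0+4+9+5+1+0 = 29.
38 · 29 = 1102.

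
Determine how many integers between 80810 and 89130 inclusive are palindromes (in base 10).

The integers in [80810, 89130] that are palindromes (in base 10): 80908, 81018, 81118, 81218, 81318, 81418, …, 88988, 89098.
82 qualify.

82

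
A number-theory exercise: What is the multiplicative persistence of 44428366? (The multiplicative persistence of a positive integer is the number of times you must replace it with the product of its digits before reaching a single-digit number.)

44428366 → 110592 → 0 (2 steps)

2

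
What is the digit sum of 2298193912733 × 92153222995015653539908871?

2298193912733 × 92153222995015653539908871 = 211785976125871693765466290411746554443
Sum of its 39 digits: 181.

181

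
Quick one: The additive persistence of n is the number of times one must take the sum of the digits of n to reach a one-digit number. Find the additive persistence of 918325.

3

918325 → 28 → 10 → 1 (3 steps)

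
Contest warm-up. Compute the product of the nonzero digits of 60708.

336

6×7×8 = 336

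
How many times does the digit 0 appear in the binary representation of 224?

5

224 in base 2 is 11100000.
The digit 0 appears 5 times.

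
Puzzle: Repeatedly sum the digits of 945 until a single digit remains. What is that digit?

9

9+4+5 = 18
1+8 = 9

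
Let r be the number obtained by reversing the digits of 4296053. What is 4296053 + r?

7802977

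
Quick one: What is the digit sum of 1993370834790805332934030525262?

1+9+9+3+3+7+0+8+3+4+7+9+0+8+0+5+3+3+2+9+3+4+0+3+0+5+2+5+2+6+2 = 125

125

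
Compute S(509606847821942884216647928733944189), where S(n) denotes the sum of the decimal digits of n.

5+0+9+6+0+6+8+4+7+8+2+1+9+4+2+8+8+4+2+1+6+6+4+7+9+2+8+7+3+3+9+4+4+1+8+9 = 184

184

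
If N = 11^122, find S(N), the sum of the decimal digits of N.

589

11^122 = 11217797326957437499400993385797455349024595581148741567731218141366715790499904003062340443657149801898726729943703921148279321
Sum of its 128 digits: 589.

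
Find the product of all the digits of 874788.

8×7×4×7×8×8 = 100352

100352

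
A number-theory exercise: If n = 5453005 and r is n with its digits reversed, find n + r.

10456550

Reverse of 5453005 is 5003545.
5453005 + 5003545 = 10456550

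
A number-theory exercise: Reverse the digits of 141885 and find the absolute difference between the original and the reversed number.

446256

Reverse of 141885 is 588141.
|141885 − 588141| = 446256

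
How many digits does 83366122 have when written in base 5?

12

83366122 in base 5 is 132320203442, which has 12 digits.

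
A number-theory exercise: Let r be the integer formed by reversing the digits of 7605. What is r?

Reversing 7605 gives 5067.

5067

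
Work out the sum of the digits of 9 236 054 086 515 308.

9+2+3+6+0+5+4+0+8+6+5+1+5+3+0+8 = 65

65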